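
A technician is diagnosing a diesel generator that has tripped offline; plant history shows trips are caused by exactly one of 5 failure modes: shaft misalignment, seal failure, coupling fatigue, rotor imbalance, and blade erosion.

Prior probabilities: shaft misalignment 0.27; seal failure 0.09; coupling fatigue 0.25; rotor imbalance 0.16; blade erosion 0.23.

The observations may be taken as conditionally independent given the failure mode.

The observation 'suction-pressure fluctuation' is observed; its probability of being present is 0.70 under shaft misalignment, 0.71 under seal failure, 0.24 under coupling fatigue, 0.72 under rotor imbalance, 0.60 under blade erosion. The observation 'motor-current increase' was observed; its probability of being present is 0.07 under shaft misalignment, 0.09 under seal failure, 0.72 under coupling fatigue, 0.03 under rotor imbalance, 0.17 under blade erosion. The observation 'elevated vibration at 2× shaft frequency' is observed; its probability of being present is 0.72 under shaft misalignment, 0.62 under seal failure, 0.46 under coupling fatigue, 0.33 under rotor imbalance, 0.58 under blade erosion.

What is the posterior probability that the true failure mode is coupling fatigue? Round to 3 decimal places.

By Bayes' rule with conditional independence, the unnormalized weight for each hypothesis is prior × ∏ likelihoods:
  shaft misalignment: 0.27 × 0.70 × 0.07 × 0.72 = 0.0095256
  seal failure: 0.09 × 0.71 × 0.09 × 0.62 = 0.0035656
  coupling fatigue: 0.25 × 0.24 × 0.72 × 0.46 = 0.019872
  rotor imbalance: 0.16 × 0.72 × 0.03 × 0.33 = 0.0011405
  blade erosion: 0.23 × 0.60 × 0.17 × 0.58 = 0.013607
Normalizing constant Z = 0.0095256 + 0.0035656 + 0.019872 + 0.0011405 + 0.013607 = 0.047711.
P(coupling fatigue | evidence) = 0.019872 / 0.047711 ≈ 0.417.

0.417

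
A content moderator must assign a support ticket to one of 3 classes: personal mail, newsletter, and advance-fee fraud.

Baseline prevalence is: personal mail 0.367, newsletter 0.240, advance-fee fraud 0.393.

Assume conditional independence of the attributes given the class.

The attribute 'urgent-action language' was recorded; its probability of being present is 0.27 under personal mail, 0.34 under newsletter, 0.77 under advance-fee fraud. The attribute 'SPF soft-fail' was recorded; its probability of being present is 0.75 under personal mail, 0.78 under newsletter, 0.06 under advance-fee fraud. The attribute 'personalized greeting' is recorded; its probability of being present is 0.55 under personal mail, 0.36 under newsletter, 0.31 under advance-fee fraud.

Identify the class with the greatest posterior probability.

personal mail

For each hypothesis, the unnormalized posterior weight is prior × product of the attribute likelihoods:
  personal mail: 0.367 × 0.27 × 0.75 × 0.55 = 0.040875
  newsletter: 0.240 × 0.34 × 0.78 × 0.36 = 0.022913
  advance-fee fraud: 0.393 × 0.77 × 0.06 × 0.31 = 0.0056285
Normalizing constant Z = 0.040875 + 0.022913 + 0.0056285 = 0.069416.
P(personal mail | evidence) ≈ 0.040875 / 0.069416 ≈ 0.589
P(newsletter | evidence) ≈ 0.022913 / 0.069416 ≈ 0.330
P(advance-fee fraud | evidence) ≈ 0.0056285 / 0.069416 ≈ 0.081
The largest is 0.589, so personal mail is most probable.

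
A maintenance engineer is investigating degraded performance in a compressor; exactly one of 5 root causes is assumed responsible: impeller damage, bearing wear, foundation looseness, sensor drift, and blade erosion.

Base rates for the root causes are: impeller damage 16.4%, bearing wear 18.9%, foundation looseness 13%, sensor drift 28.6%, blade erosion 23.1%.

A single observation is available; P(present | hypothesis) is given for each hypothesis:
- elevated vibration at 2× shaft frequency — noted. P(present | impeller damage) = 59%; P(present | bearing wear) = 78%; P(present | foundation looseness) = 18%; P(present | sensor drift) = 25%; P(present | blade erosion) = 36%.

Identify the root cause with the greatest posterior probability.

bearing wear

By Bayes' rule, the unnormalized weight for each hypothesis is prior × likelihood:
  impeller damage: 0.164 × 0.59 = 0.09676
  bearing wear: 0.189 × 0.78 = 0.14742
  foundation looseness: 0.130 × 0.18 = 0.0234
  sensor drift: 0.286 × 0.25 = 0.0715
  blade erosion: 0.231 × 0.36 = 0.08316
The unnormalized weights sum to 0.42224.
P(impeller damage | evidence) ≈ 0.09676 / 0.42224 ≈ 0.229
P(bearing wear | evidence) ≈ 0.14742 / 0.42224 ≈ 0.349
P(foundation looseness | evidence) ≈ 0.0234 / 0.42224 ≈ 0.055
P(sensor drift | evidence) ≈ 0.0715 / 0.42224 ≈ 0.169
P(blade erosion | evidence) ≈ 0.08316 / 0.42224 ≈ 0.197
The largest is 0.349, so bearing wear is most probable.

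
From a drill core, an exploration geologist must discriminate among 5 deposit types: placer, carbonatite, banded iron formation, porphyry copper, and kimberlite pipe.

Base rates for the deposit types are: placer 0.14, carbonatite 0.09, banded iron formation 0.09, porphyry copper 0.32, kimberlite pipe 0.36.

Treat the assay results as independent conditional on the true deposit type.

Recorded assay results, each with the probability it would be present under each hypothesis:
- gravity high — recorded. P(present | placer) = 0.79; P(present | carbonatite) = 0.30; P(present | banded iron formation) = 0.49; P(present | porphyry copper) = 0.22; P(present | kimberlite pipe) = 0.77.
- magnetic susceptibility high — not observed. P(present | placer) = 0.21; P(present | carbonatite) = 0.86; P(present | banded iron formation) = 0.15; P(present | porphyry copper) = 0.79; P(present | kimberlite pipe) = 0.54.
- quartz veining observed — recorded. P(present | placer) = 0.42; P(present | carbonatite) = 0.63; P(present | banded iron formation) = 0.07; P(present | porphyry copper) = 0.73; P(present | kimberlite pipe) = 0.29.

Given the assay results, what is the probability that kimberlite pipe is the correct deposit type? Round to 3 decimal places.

Multiply each prior by the joint likelihood of the assay result pattern (using 1 − P(present | H) for each absent assay result):
  placer: 0.14 × 0.79 × (1 − 0.21) × 0.42 = 0.036697
  carbonatite: 0.09 × 0.30 × (1 − 0.86) × 0.63 = 0.0023814
  banded iron formation: 0.09 × 0.49 × (1 − 0.15) × 0.07 = 0.0026239
  porphyry copper: 0.32 × 0.22 × (1 − 0.79) × 0.73 = 0.010792
  kimberlite pipe: 0.36 × 0.77 × (1 − 0.54) × 0.29 = 0.036978
The unnormalized weights sum to 0.089473.
P(kimberlite pipe | evidence) = 0.036978 / 0.089473 ≈ 0.413.

0.413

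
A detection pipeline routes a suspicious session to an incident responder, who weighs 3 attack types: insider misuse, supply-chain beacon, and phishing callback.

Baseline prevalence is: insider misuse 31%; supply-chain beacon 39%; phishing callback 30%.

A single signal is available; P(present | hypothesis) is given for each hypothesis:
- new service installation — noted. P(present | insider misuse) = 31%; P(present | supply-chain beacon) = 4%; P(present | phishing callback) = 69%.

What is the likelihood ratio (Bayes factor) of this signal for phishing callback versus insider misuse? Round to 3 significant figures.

2.23

The Bayes factor is the ratio of the two likelihoods.
  phishing callback: 0.69
  insider misuse: 0.31
Bayes factor = 0.69 / 0.31 ≈ 2.23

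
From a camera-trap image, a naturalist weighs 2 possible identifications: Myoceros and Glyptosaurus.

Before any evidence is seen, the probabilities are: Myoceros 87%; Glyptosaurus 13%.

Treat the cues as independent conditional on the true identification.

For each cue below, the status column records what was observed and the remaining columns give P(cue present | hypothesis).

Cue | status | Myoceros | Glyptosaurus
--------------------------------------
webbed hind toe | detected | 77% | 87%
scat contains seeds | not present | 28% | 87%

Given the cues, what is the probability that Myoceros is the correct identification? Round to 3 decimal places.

For each hypothesis, the unnormalized posterior weight is prior × product of the cue likelihoods (using 1 − P(present | H) for each absent cue):
  Myoceros: 0.87 × 0.77 × (1 − 0.28) = 0.48233
  Glyptosaurus: 0.13 × 0.87 × (1 − 0.87) = 0.014703
The unnormalized weights sum to 0.49703.
P(Myoceros | evidence) = 0.48233 / 0.49703 ≈ 0.970.

0.970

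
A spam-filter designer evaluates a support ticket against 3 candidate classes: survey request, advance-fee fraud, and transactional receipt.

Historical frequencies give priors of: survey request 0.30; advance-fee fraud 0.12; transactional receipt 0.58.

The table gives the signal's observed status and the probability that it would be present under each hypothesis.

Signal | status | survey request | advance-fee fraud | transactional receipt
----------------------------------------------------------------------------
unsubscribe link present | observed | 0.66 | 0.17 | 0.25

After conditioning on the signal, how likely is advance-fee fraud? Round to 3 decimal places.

For each hypothesis, the unnormalized posterior weight is prior × likelihood:
  survey request: 0.30 × 0.66 = 0.198
  advance-fee fraud: 0.12 × 0.17 = 0.0204
  transactional receipt: 0.58 × 0.25 = 0.145
Normalizing constant Z = 0.198 + 0.0204 + 0.145 = 0.3634.
P(advance-fee fraud | evidence) = 0.0204 / 0.3634 ≈ 0.056.

0.056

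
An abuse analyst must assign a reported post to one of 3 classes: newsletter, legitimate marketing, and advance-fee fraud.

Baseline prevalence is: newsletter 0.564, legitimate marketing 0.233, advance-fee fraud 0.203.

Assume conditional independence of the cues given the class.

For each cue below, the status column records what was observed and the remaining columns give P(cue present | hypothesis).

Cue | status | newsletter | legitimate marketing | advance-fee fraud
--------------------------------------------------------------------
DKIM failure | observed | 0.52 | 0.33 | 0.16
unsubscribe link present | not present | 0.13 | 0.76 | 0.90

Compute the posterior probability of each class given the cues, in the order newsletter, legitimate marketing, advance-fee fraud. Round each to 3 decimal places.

For each hypothesis, the unnormalized posterior weight is prior × product of the cue likelihoods (using 1 − P(present | H) for each absent cue):
  newsletter: 0.564 × 0.52 × (1 − 0.13) = 0.25515
  legitimate marketing: 0.233 × 0.33 × (1 − 0.76) = 0.018454
  advance-fee fraud: 0.203 × 0.16 × (1 − 0.90) = 0.003248
Normalizing constant Z = 0.25515 + 0.018454 + 0.003248 = 0.27686.
P(newsletter | evidence) = 0.25515 / 0.27686 ≈ 0.922
P(legitimate marketing | evidence) = 0.018454 / 0.27686 ≈ 0.067
P(advance-fee fraud | evidence) = 0.003248 / 0.27686 ≈ 0.012

0.922, 0.067, 0.012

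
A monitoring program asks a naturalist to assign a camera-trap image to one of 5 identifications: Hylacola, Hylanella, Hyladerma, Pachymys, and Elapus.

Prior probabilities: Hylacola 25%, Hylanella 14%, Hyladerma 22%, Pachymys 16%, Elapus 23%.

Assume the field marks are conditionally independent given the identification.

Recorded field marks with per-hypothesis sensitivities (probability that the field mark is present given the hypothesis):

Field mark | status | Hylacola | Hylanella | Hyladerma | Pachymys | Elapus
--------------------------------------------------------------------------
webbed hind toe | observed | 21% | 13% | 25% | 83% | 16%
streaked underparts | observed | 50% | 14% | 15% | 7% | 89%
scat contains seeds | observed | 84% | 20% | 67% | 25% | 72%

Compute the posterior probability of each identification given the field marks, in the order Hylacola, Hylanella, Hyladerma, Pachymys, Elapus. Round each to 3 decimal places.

0.408, 0.009, 0.102, 0.043, 0.437

By Bayes' rule with conditional independence, the unnormalized weight for each hypothesis is prior × ∏ likelihoods:
  Hylacola: 0.25 × 0.21 × 0.50 × 0.84 = 0.02205
  Hylanella: 0.14 × 0.13 × 0.14 × 0.20 = 0.0005096
  Hyladerma: 0.22 × 0.25 × 0.15 × 0.67 = 0.0055275
  Pachymys: 0.16 × 0.83 × 0.07 × 0.25 = 0.002324
  Elapus: 0.23 × 0.16 × 0.89 × 0.72 = 0.023581
Marginal likelihood of the evidence = 0.053993.
P(Hylacola | evidence) = 0.02205 / 0.053993 ≈ 0.408
P(Hylanella | evidence) = 0.0005096 / 0.053993 ≈ 0.009
P(Hyladerma | evidence) = 0.0055275 / 0.053993 ≈ 0.102
P(Pachymys | evidence) = 0.002324 / 0.053993 ≈ 0.043
P(Elapus | evidence) = 0.023581 / 0.053993 ≈ 0.437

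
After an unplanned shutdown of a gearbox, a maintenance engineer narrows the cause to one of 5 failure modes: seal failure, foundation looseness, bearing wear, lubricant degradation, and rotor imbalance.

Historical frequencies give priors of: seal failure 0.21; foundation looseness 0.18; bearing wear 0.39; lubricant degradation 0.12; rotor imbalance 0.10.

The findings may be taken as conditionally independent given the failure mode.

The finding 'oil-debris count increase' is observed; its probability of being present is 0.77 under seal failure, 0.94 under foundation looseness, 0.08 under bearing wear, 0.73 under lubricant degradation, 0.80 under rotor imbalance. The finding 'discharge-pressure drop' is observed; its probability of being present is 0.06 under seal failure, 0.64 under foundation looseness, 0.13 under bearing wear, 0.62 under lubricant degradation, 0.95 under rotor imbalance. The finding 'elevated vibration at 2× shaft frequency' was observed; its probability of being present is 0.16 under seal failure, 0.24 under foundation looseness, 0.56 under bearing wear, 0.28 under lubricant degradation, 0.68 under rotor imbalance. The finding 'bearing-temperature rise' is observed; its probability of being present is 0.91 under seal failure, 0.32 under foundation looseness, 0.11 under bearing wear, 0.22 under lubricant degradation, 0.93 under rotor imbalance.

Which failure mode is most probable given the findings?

For each hypothesis, the unnormalized posterior weight is prior × product of the finding likelihoods:
  seal failure: 0.21 × 0.77 × 0.06 × 0.16 × 0.91 = 0.0014126
  foundation looseness: 0.18 × 0.94 × 0.64 × 0.24 × 0.32 = 0.0083165
  bearing wear: 0.39 × 0.08 × 0.13 × 0.56 × 0.11 = 0.00024985
  lubricant degradation: 0.12 × 0.73 × 0.62 × 0.28 × 0.22 = 0.0033456
  rotor imbalance: 0.10 × 0.80 × 0.95 × 0.68 × 0.93 = 0.048062
Normalizing constant Z = 0.0014126 + 0.0083165 + 0.00024985 + 0.0033456 + 0.048062 = 0.061387.
P(seal failure | evidence) ≈ 0.0014126 / 0.061387 ≈ 0.023
P(foundation looseness | evidence) ≈ 0.0083165 / 0.061387 ≈ 0.135
P(bearing wear | evidence) ≈ 0.00024985 / 0.061387 ≈ 0.004
P(lubricant degradation | evidence) ≈ 0.0033456 / 0.061387 ≈ 0.055
P(rotor imbalance | evidence) ≈ 0.048062 / 0.061387 ≈ 0.783
The largest is 0.783, so rotor imbalance is most probable.

rotor imbalance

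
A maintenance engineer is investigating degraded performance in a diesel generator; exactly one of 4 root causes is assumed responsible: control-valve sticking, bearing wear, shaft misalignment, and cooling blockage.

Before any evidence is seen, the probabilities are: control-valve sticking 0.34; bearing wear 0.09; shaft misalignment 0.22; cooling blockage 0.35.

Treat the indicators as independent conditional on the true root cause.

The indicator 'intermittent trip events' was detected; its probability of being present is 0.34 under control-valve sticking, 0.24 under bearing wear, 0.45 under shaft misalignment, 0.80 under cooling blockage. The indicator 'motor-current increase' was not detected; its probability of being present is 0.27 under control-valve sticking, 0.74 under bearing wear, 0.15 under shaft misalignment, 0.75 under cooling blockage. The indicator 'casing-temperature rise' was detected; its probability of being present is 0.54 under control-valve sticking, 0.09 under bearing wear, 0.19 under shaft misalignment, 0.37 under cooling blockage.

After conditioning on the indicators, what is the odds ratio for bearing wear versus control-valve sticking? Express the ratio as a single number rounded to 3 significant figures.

0.0111

Unnormalized posterior weight (prior times the indicator likelihoods) for each of the two hypotheses (using 1 − P(present | H) for each absent indicator):
  bearing wear: 0.09 × 0.24 × (1 − 0.74) × 0.09 = 0.00050544
  control-valve sticking: 0.34 × 0.34 × (1 − 0.27) × 0.54 = 0.04557
Odds(bearing wear : control-valve sticking) = 0.00050544 / 0.04557 ≈ 0.0111.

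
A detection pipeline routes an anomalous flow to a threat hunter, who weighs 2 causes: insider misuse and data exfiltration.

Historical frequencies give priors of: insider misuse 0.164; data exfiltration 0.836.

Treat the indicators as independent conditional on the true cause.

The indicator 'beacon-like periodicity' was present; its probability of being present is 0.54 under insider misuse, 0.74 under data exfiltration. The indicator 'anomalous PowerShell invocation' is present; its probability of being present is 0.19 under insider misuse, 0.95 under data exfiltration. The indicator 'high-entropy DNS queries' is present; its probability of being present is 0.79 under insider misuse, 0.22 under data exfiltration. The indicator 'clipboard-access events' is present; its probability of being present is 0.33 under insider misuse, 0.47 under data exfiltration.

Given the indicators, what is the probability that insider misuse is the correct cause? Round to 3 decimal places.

0.067

Multiply each prior by the joint likelihood of the indicator pattern:
  insider misuse: 0.164 × 0.54 × 0.19 × 0.79 × 0.33 = 0.0043866
  data exfiltration: 0.836 × 0.74 × 0.95 × 0.22 × 0.47 = 0.060769
The unnormalized weights sum to 0.065156.
P(insider misuse | evidence) = 0.0043866 / 0.065156 ≈ 0.067.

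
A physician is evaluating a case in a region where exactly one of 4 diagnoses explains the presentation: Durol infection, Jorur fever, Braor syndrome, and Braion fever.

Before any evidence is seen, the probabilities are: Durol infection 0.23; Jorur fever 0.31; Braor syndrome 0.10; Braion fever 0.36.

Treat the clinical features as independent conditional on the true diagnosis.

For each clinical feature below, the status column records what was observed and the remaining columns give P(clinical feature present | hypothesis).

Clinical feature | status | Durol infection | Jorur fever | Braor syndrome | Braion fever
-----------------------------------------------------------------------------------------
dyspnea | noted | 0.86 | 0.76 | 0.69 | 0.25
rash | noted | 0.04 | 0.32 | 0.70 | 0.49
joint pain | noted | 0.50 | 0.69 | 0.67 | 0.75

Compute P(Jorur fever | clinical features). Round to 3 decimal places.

By Bayes' rule with conditional independence, the unnormalized weight for each hypothesis is prior × ∏ likelihoods:
  Durol infection: 0.23 × 0.86 × 0.04 × 0.50 = 0.003956
  Jorur fever: 0.31 × 0.76 × 0.32 × 0.69 = 0.05202
  Braor syndrome: 0.10 × 0.69 × 0.70 × 0.67 = 0.032361
  Braion fever: 0.36 × 0.25 × 0.49 × 0.75 = 0.033075
Normalizing constant Z = 0.003956 + 0.05202 + 0.032361 + 0.033075 = 0.12141.
P(Jorur fever | evidence) = 0.05202 / 0.12141 ≈ 0.428.

0.428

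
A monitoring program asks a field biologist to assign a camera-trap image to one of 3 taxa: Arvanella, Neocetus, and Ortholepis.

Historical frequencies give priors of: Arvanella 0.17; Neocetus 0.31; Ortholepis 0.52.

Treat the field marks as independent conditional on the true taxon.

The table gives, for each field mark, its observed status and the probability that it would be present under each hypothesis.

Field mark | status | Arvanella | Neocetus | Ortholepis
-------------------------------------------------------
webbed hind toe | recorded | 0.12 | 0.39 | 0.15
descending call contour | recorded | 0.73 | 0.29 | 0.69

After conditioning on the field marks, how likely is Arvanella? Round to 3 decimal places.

For each hypothesis, the unnormalized posterior weight is prior × product of the field mark likelihoods:
  Arvanella: 0.17 × 0.12 × 0.73 = 0.014892
  Neocetus: 0.31 × 0.39 × 0.29 = 0.035061
  Ortholepis: 0.52 × 0.15 × 0.69 = 0.05382
Marginal likelihood of the evidence = 0.10377.
P(Arvanella | evidence) = 0.014892 / 0.10377 ≈ 0.144.

0.144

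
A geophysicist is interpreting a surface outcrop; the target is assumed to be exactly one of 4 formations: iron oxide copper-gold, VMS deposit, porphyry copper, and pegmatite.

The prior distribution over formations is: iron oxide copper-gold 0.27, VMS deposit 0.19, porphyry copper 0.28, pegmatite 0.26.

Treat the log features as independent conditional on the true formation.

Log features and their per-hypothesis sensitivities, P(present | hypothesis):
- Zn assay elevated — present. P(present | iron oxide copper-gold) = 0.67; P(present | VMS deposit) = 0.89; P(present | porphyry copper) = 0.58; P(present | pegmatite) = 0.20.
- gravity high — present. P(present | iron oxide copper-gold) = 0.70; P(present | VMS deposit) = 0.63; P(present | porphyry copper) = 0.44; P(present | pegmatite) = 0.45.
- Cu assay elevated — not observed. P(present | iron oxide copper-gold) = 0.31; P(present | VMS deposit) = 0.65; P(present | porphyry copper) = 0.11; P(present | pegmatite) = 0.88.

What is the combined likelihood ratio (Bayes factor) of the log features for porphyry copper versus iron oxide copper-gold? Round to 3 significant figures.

Take the product of per-log feature likelihoods under each hypothesis (using 1 − P(present | H) for each absent log feature), then divide.
  porphyry copper: 0.58 × 0.44 × (1 − 0.11) = 0.22713
  iron oxide copper-gold: 0.67 × 0.70 × (1 − 0.31) = 0.32361
Bayes factor = 0.22713 / 0.32361 ≈ 0.702

0.702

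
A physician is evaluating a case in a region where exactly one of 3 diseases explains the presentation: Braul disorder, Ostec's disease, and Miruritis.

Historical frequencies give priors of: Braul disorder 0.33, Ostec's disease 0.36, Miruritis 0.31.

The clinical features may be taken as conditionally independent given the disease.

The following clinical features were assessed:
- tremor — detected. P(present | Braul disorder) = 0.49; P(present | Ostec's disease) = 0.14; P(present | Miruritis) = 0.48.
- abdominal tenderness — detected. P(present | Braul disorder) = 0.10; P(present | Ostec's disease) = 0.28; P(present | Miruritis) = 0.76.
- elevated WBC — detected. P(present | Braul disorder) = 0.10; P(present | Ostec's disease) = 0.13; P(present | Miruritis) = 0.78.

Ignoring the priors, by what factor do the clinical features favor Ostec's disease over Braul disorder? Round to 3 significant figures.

Joint likelihood of the clinical feature pattern under each hypothesis:
  Ostec's disease: 0.14 × 0.28 × 0.13 = 0.005096
  Braul disorder: 0.49 × 0.10 × 0.10 = 0.0049
Bayes factor = 0.005096 / 0.0049 ≈ 1.04

1.04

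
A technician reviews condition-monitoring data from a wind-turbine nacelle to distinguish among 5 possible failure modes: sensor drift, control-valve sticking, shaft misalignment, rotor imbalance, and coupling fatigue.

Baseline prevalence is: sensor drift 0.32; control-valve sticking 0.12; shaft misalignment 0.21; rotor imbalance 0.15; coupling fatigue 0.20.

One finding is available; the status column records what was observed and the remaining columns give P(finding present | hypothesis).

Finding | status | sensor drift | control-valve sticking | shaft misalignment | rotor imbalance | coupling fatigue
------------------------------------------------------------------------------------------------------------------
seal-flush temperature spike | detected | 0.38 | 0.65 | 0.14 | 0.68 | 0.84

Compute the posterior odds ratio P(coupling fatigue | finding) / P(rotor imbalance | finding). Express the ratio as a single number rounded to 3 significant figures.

1.65

The normalizing constant cancels in an odds ratio, so compute prior × likelihood for the two hypotheses only:
  coupling fatigue: 0.20 × 0.84 = 0.168
  rotor imbalance: 0.15 × 0.68 = 0.102
Odds(coupling fatigue : rotor imbalance) = 0.168 / 0.102 ≈ 1.65.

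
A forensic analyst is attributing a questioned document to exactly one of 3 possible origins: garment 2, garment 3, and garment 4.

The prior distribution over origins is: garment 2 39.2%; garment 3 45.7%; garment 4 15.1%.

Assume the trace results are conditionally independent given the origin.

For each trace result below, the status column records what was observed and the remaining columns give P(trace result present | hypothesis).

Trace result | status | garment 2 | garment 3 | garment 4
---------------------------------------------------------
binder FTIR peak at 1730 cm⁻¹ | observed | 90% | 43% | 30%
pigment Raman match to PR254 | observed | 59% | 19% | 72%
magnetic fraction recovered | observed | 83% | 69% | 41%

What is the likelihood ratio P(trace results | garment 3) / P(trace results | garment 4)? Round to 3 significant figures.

0.637

The Bayes factor is the ratio of the joint likelihoods of the trace result pattern under the two hypotheses.
  garment 3: 0.43 × 0.19 × 0.69 = 0.056373
  garment 4: 0.30 × 0.72 × 0.41 = 0.08856
Bayes factor = 0.056373 / 0.08856 ≈ 0.637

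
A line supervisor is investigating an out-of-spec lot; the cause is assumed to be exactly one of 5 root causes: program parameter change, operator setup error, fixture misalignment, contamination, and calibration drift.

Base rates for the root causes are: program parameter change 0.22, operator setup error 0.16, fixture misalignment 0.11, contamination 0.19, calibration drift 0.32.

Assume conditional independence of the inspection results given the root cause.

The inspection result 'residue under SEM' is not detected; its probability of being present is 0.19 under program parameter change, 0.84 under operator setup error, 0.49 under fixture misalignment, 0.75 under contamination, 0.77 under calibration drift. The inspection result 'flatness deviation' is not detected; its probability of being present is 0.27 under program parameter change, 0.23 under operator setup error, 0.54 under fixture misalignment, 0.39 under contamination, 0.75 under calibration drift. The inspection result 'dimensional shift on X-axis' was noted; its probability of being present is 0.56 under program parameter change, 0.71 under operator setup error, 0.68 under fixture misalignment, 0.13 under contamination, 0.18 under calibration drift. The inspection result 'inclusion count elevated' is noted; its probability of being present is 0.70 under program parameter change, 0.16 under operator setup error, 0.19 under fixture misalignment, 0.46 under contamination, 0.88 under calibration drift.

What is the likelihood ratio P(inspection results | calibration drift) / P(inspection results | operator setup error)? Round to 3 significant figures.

0.651

Joint likelihood of the inspection result pattern under each hypothesis (using 1 − P(present | H) for each absent inspection result):
  calibration drift: (1 − 0.77) × (1 − 0.75) × 0.18 × 0.88 = 0.009108
  operator setup error: (1 − 0.84) × (1 − 0.23) × 0.71 × 0.16 = 0.013996
Bayes factor = 0.009108 / 0.013996 ≈ 0.651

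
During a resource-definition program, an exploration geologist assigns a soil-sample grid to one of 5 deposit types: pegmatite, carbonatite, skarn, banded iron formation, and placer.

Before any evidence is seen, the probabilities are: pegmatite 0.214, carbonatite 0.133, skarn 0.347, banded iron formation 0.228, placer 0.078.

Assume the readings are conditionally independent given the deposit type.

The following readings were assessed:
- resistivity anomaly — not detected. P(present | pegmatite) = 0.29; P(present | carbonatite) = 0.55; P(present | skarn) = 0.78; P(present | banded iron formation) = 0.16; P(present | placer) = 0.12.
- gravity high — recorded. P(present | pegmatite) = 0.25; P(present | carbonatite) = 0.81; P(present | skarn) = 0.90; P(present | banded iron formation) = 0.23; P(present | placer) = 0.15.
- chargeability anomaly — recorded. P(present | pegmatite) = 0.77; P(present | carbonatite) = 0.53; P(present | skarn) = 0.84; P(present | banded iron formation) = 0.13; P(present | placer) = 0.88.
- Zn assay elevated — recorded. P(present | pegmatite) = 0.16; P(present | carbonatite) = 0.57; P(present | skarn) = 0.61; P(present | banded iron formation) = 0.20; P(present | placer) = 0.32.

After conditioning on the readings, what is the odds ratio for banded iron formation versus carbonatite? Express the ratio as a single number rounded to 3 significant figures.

0.0782

Posterior odds equal prior odds times the likelihood ratio; only the two competing hypotheses matter (using 1 − P(present | H) for each absent reading).
  banded iron formation: 0.228 × (1 − 0.16) × 0.23 × 0.13 × 0.20 = 0.0011453
  carbonatite: 0.133 × (1 − 0.55) × 0.81 × 0.53 × 0.57 = 0.014645
Odds(banded iron formation : carbonatite) = 0.0011453 / 0.014645 ≈ 0.0782.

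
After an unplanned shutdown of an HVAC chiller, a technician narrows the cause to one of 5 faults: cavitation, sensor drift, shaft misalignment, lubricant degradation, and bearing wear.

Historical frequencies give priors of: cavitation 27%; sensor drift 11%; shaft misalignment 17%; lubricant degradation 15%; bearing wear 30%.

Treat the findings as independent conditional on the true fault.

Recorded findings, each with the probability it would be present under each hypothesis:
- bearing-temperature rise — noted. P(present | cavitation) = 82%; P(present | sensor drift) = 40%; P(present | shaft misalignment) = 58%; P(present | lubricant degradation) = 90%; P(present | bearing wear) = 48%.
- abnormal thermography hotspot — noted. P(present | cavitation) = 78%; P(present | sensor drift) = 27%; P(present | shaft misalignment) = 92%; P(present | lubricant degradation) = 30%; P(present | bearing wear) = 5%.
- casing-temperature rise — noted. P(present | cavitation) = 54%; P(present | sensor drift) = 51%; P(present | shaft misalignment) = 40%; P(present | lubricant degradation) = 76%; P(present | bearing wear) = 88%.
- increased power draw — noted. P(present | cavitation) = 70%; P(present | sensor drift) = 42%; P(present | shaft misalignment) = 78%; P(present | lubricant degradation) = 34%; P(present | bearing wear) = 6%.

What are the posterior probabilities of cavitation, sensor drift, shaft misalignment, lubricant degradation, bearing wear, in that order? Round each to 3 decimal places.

Multiply each prior by the joint likelihood of the evidence pattern:
  cavitation: 0.27 × 0.82 × 0.78 × 0.54 × 0.70 = 0.065278
  sensor drift: 0.11 × 0.40 × 0.27 × 0.51 × 0.42 = 0.0025447
  shaft misalignment: 0.17 × 0.58 × 0.92 × 0.40 × 0.78 = 0.028302
  lubricant degradation: 0.15 × 0.90 × 0.30 × 0.76 × 0.34 = 0.010465
  bearing wear: 0.30 × 0.48 × 0.05 × 0.88 × 0.06 = 0.00038016
Marginal likelihood of the evidence = 0.10697.
P(cavitation | evidence) = 0.065278 / 0.10697 ≈ 0.610
P(sensor drift | evidence) = 0.0025447 / 0.10697 ≈ 0.024
P(shaft misalignment | evidence) = 0.028302 / 0.10697 ≈ 0.265
P(lubricant degradation | evidence) = 0.010465 / 0.10697 ≈ 0.098
P(bearing wear | evidence) = 0.00038016 / 0.10697 ≈ 0.004

0.610, 0.024, 0.265, 0.098, 0.004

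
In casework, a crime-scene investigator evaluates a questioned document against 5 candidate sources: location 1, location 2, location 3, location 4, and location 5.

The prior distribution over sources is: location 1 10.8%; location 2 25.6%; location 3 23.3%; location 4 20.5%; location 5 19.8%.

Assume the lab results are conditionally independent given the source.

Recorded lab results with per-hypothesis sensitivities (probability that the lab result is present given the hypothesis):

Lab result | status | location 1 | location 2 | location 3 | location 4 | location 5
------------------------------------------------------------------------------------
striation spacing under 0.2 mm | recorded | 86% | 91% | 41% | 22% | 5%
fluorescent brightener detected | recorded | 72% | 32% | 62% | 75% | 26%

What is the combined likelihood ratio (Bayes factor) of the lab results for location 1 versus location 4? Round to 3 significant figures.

The Bayes factor is the ratio of the joint likelihoods of the lab result pattern under the two hypotheses.
  location 1: 0.86 × 0.72 = 0.6192
  location 4: 0.22 × 0.75 = 0.165
Bayes factor = 0.6192 / 0.165 ≈ 3.75

3.75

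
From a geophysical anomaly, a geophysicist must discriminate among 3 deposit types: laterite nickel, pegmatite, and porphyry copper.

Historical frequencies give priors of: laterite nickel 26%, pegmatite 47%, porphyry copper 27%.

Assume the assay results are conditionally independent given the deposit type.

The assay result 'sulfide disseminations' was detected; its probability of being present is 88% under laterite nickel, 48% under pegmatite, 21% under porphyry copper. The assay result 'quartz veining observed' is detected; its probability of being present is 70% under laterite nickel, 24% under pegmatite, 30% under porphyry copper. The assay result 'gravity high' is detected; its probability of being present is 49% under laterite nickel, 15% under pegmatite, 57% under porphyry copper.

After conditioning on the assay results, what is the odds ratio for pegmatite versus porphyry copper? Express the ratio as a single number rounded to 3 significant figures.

0.838

The normalizing constant cancels in an odds ratio, so compute prior × likelihood for the two hypotheses only:
  pegmatite: 0.47 × 0.48 × 0.24 × 0.15 = 0.0081216
  porphyry copper: 0.27 × 0.21 × 0.30 × 0.57 = 0.0096957
Odds(pegmatite : porphyry copper) = 0.0081216 / 0.0096957 ≈ 0.838.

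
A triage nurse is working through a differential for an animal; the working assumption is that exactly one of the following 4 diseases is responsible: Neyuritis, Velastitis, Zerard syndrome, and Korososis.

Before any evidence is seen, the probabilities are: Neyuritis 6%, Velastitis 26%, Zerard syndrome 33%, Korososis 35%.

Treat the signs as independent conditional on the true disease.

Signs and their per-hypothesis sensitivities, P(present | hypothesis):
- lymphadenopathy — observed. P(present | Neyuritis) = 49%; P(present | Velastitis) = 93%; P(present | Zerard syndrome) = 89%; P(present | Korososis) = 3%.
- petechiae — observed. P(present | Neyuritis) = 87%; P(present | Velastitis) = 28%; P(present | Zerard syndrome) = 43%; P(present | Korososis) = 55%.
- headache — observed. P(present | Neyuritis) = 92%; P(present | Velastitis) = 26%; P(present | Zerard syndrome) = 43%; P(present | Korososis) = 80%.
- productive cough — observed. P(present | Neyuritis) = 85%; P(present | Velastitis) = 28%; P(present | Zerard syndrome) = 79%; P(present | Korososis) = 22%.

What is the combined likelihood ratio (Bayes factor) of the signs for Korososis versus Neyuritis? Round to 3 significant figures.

0.00871

Joint likelihood of the sign pattern under each hypothesis:
  Korososis: 0.03 × 0.55 × 0.80 × 0.22 = 0.002904
  Neyuritis: 0.49 × 0.87 × 0.92 × 0.85 = 0.33337
Bayes factor = 0.002904 / 0.33337 ≈ 0.00871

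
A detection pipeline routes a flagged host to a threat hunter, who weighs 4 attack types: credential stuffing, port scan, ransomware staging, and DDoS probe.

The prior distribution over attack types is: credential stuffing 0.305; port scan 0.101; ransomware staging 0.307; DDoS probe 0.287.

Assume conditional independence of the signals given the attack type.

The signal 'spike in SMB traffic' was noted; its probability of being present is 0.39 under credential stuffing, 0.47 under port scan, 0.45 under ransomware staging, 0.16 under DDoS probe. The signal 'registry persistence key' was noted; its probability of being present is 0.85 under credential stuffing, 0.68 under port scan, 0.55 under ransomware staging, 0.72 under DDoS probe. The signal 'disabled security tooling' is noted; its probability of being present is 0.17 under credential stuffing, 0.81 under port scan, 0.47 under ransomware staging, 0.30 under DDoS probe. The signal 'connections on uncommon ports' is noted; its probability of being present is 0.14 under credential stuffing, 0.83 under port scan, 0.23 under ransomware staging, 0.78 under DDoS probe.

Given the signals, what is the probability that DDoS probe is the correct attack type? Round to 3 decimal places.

Multiply each prior by the joint likelihood of the signal pattern:
  credential stuffing: 0.305 × 0.39 × 0.85 × 0.17 × 0.14 = 0.0024064
  port scan: 0.101 × 0.47 × 0.68 × 0.81 × 0.83 = 0.021702
  ransomware staging: 0.307 × 0.45 × 0.55 × 0.47 × 0.23 = 0.0082137
  DDoS probe: 0.287 × 0.16 × 0.72 × 0.30 × 0.78 = 0.0077366
Marginal likelihood of the evidence = 0.040058.
P(DDoS probe | evidence) = 0.0077366 / 0.040058 ≈ 0.193.

0.193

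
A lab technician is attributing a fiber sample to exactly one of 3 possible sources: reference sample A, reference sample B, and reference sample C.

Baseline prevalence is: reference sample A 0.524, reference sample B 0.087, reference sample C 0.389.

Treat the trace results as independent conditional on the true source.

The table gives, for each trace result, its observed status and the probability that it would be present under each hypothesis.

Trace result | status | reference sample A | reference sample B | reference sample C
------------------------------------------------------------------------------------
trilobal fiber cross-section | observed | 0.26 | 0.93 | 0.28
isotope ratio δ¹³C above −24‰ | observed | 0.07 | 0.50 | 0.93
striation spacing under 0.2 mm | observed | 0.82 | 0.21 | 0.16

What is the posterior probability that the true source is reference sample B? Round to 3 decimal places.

Multiply each prior by the joint likelihood of the trace result pattern:
  reference sample A: 0.524 × 0.26 × 0.07 × 0.82 = 0.0078202
  reference sample B: 0.087 × 0.93 × 0.50 × 0.21 = 0.0084955
  reference sample C: 0.389 × 0.28 × 0.93 × 0.16 = 0.016207
Marginal likelihood of the evidence = 0.032523.
P(reference sample B | evidence) = 0.0084955 / 0.032523 ≈ 0.261.

0.261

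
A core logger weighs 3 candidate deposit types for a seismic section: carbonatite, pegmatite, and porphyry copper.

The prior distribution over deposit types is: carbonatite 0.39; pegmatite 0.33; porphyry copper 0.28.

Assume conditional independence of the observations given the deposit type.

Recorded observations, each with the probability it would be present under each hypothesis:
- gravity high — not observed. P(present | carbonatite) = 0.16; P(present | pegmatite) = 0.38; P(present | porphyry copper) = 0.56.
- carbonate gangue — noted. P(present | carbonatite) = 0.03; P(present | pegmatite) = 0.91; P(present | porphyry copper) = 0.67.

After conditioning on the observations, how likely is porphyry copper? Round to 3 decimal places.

Multiply each prior by the joint likelihood of the evidence pattern (using 1 − P(present | H) for each absent observation):
  carbonatite: 0.39 × (1 − 0.16) × 0.03 = 0.009828
  pegmatite: 0.33 × (1 − 0.38) × 0.91 = 0.18619
  porphyry copper: 0.28 × (1 − 0.56) × 0.67 = 0.082544
Normalizing constant Z = 0.009828 + 0.18619 + 0.082544 = 0.27856.
P(porphyry copper | evidence) = 0.082544 / 0.27856 ≈ 0.296.

0.296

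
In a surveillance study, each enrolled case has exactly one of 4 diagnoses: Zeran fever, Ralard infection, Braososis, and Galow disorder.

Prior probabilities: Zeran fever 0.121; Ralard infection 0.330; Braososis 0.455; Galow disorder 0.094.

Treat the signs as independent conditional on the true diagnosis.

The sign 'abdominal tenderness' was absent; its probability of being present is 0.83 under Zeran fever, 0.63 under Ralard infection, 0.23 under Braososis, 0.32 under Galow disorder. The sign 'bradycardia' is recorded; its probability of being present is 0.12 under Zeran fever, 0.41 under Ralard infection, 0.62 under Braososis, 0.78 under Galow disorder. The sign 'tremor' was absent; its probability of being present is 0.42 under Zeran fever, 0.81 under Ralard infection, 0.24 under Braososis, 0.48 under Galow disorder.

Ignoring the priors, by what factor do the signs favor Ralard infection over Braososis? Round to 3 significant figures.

0.0794

Take the product of per-sign likelihoods under each hypothesis (using 1 − P(present | H) for each absent sign), then divide.
  Ralard infection: (1 − 0.63) × 0.41 × (1 − 0.81) = 0.028823
  Braososis: (1 − 0.23) × 0.62 × (1 − 0.24) = 0.36282
Bayes factor = 0.028823 / 0.36282 ≈ 0.0794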